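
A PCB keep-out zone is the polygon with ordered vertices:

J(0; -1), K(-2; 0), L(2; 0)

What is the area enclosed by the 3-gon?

2

Σ = (-2) + (0) + (-2) = -4
Area = |Σ|/2 = 2.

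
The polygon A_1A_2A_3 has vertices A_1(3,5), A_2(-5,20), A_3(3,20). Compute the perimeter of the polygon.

|A_1A_2| = √((-8)² + (15)²) = √289 = 17
|A_2A_3| = √((8)² + (0)²) = √64 = 8
|A_3A_1| = √((0)² + (-15)²) = √225 = 15
Perimeter = 17 + 8 + 15 = 40.

40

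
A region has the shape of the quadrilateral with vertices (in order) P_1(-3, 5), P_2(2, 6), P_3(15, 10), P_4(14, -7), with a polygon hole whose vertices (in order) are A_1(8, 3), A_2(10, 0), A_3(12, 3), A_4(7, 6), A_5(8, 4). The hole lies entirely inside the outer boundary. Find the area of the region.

Outer boundary:
Cross-terms: -28, -70, -245, 49  ⇒  Σ = -294
Area = |Σ|/2 = 147.
Hole:
Apply the surveyor's formula: 2A = Σ (x_i·y_{i+1} − x_{i+1}·y_i), indices taken mod 5.
Cross-terms: -30, 30, 51, -20, -8  ⇒  Σ = 23
Area = |Σ|/2 = 11.5.
Net area = 147 − 11.5 = 135.5.

135.5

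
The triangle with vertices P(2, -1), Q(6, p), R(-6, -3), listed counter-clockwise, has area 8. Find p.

2

The doubled signed area Σ (x_i y_{i+1} − x_{i+1} y_i) is linear in p.
With p=0 it equals 0; the coefficient of p is 8 (from the two edges through Q).
So 8·p + 0 = 2·8 = 16 ⇒ p = 2.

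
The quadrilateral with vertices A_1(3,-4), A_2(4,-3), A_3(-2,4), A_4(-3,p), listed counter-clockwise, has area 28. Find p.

Write out the shoelace sum; only the two edges meeting at A_4 involve p:
2·Area = [((-2)·p − (-3)·4) + ((-3)·(-4) − 3·p)] + 17
       = -5·p + 41 = 56
⇒ p = -3.

-3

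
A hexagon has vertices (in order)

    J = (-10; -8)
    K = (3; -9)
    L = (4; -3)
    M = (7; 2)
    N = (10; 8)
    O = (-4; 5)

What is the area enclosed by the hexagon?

Apply the surveyor's formula: 2A = Σ (x_i·y_{i+1} − x_{i+1}·y_i), indices taken mod 6.
J→K: (-10)(-9) − (3)(-8) = 114
K→L: (3)(-3) − (4)(-9) = 27
L→M: (4)(2) − (7)(-3) = 29
M→N: (7)(8) − (10)(2) = 36
N→O: (10)(5) − (-4)(8) = 82
O→J: (-4)(-8) − (-10)(5) = 82
Σ = 370
Area = |Σ|/2 = 185.

185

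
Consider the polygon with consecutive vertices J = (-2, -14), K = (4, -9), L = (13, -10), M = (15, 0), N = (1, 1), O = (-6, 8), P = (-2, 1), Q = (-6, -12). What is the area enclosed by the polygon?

Σ = (74) + (77) + (150) + (15) + (14) + (10) + (30) + (60) = 430
Area = |Σ|/2 = 215.

215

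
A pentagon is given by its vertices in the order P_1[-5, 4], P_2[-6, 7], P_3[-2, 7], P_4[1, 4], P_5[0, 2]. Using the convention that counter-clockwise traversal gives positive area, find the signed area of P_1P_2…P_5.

-21

Cross-terms: -11, -28, -15, 2, 10  ⇒  Σ = -42
Signed area = Σ/2 = -21 (negative ⇒ clockwise traversal).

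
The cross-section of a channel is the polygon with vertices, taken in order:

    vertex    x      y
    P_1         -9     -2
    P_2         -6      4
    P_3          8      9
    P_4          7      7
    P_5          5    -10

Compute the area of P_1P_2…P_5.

Apply Gauss's area formula: 2A = Σ (x_i·y_{i+1} − x_{i+1}·y_i), indices taken mod 5.
P_1→P_2: (-9)(4) − (-6)(-2) = -48
P_2→P_3: (-6)(9) − (8)(4) = -86
P_3→P_4: (8)(7) − (7)(9) = -7
P_4→P_5: (7)(-10) − (5)(7) = -105
P_5→P_1: (5)(-2) − (-9)(-10) = -100
Σ = -346
Area = |Σ|/2 = 173.

173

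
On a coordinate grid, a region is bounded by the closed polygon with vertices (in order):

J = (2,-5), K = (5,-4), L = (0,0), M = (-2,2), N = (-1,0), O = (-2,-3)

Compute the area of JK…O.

19

Cross-terms: 17, 0, 0, 2, 3, 16  ⇒  Σ = 38
Area = |Σ|/2 = 19.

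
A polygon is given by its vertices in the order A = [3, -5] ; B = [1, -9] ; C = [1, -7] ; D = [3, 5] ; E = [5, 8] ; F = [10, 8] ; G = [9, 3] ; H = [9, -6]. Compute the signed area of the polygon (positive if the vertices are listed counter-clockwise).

-92.5

Apply the surveyor's formula: 2A = Σ (x_i·y_{i+1} − x_{i+1}·y_i), indices taken mod 8.
Cross-terms: -22, 2, 26, -1, -40, -42, -81, -27  ⇒  Σ = -185
Signed area = Σ/2 = -92.5 (negative ⇒ clockwise traversal).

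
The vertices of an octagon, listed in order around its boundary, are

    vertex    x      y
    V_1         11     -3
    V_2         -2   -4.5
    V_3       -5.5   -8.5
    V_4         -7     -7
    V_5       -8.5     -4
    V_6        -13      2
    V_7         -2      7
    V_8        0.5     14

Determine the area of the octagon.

229.375

Apply the surveyor's formula: 2A = Σ (x_i·y_{i+1} − x_{i+1}·y_i), indices taken mod 8.
Σ = (-55.5) + (-7.75) + (-21) + (-31.5) + (-69) + (-87) + (-31.5) + (-155.5) = -458.75
Area = |Σ|/2 = 229.375.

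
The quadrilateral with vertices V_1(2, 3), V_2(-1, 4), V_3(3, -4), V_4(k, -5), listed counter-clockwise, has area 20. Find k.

The doubled signed area Σ (x_i y_{i+1} − x_{i+1} y_i) is linear in k.
With k=0 it equals -2; the coefficient of k is 7 (from the two edges through V_4).
So 7·k + -2 = 2·20 = 40 ⇒ k = 6.

6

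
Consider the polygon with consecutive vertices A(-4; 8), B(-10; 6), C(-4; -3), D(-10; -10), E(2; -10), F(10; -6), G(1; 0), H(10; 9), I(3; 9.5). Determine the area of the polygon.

Apply the shoelace (surveyor's) formula: 2A = Σ (x_i·y_{i+1} − x_{i+1}·y_i), indices taken mod 9.
Σ = (56) + (54) + (10) + (120) + (88) + (6) + (9) + (68) + (62) = 473
Area = |Σ|/2 = 236.5.

236.5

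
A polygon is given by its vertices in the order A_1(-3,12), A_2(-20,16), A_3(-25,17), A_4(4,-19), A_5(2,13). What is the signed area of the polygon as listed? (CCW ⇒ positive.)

Apply the shoelace (surveyor's) formula: 2A = Σ (x_i·y_{i+1} − x_{i+1}·y_i), indices taken mod 5.
Σ = (192) + (60) + (407) + (90) + (63) = 812
Signed area = Σ/2 = 406 (positive ⇒ counter-clockwise traversal).

406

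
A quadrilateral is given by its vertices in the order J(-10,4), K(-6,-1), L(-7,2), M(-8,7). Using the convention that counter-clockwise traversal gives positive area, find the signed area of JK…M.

Apply the shoelace formula: 2A = Σ (x_i·y_{i+1} − x_{i+1}·y_i), indices taken mod 4.
Σ = (34) + (-19) + (-33) + (38) = 20
Signed area = Σ/2 = 10 (positive ⇒ counter-clockwise traversal).

10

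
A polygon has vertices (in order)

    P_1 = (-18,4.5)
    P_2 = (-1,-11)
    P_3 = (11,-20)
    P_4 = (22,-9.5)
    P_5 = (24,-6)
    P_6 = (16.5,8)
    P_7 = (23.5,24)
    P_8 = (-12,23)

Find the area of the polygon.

1231.25

Apply the shoelace formula: 2A = Σ (x_i·y_{i+1} − x_{i+1}·y_i), indices taken mod 8.
Σ = (202.5) + (141) + (335.5) + (96) + (291) + (208) + (828.5) + (360) = 2462.5
Area = |Σ|/2 = 1231.25.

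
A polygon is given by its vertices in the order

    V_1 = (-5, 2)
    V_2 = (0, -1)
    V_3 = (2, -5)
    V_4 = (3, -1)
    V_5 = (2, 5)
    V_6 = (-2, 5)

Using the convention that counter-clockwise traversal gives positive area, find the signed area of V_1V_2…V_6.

Σ = (5) + (2) + (13) + (17) + (20) + (21) = 78
Signed area = Σ/2 = 39 (positive ⇒ counter-clockwise traversal).

39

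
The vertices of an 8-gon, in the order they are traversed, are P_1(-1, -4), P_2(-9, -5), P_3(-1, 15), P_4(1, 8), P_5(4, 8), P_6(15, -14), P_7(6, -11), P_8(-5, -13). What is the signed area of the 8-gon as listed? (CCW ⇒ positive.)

-300.5

Apply the shoelace (surveyor's) formula: 2A = Σ (x_i·y_{i+1} − x_{i+1}·y_i), indices taken mod 8.
P_1→P_2: (-1)(-5) − (-9)(-4) = -31
P_2→P_3: (-9)(15) − (-1)(-5) = -140
P_3→P_4: (-1)(8) − (1)(15) = -23
P_4→P_5: (1)(8) − (4)(8) = -24
P_5→P_6: (4)(-14) − (15)(8) = -176
P_6→P_7: (15)(-11) − (6)(-14) = -81
P_7→P_8: (6)(-13) − (-5)(-11) = -133
P_8→P_1: (-5)(-4) − (-1)(-13) = 7
Σ = -601
Signed area = Σ/2 = -300.5 (negative ⇒ clockwise traversal).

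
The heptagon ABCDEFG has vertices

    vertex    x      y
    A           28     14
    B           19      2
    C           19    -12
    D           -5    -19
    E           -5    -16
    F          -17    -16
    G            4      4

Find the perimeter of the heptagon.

124

|AB| = √((-9)² + (-12)²) = √225 = 15
|BC| = √((0)² + (-14)²) = √196 = 14
|CD| = √((-24)² + (-7)²) = √625 = 25
|DE| = √((0)² + (3)²) = √9 = 3
|EF| = √((-12)² + (0)²) = √144 = 12
|FG| = √((21)² + (20)²) = √841 = 29
|GA| = √((24)² + (10)²) = √676 = 26
Perimeter = 15 + 14 + 25 + 3 + 12 + 29 + 26 = 124.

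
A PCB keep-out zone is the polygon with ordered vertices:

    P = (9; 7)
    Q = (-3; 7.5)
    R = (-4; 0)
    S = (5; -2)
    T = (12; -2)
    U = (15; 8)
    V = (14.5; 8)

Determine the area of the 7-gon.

150

Apply Gauss's area formula: 2A = Σ (x_i·y_{i+1} − x_{i+1}·y_i), indices taken mod 7.
Σ = (88.5) + (30) + (8) + (14) + (126) + (4) + (29.5) = 300
Area = |Σ|/2 = 150.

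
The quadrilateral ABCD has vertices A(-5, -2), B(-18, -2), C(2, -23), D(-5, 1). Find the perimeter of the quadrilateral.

70

|AB| = √((-13)² + (0)²) = √169 = 13
|BC| = √((20)² + (-21)²) = √841 = 29
|CD| = √((-7)² + (24)²) = √625 = 25
|DA| = √((0)² + (-3)²) = √9 = 3
Perimeter = 13 + 29 + 25 + 3 = 70.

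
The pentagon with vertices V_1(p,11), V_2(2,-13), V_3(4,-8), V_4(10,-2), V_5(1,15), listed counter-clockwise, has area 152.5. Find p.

Write out the shoelace sum; only the two edges meeting at V_1 involve p:
2·Area = [(1·11 − p·15) + (p·(-13) − 2·11)] + 260
       = -28·p + 249 = 305
⇒ p = -2.

-2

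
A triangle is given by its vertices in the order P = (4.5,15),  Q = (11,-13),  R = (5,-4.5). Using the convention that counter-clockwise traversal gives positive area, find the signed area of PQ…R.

-56.375

Apply the shoelace formula: 2A = Σ (x_i·y_{i+1} − x_{i+1}·y_i), indices taken mod 3.
Cross-terms: -223.5, 15.5, 95.25  ⇒  Σ = -112.75
Signed area = Σ/2 = -56.375 (negative ⇒ clockwise traversal).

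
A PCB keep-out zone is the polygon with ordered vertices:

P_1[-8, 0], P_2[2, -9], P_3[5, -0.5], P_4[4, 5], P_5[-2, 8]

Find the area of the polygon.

P_1→P_2: (-8)(-9) − (2)(0) = 72
P_2→P_3: (2)(-0.5) − (5)(-9) = 44
P_3→P_4: (5)(5) − (4)(-0.5) = 27
P_4→P_5: (4)(8) − (-2)(5) = 42
P_5→P_1: (-2)(0) − (-8)(8) = 64
Σ = 249
Area = |Σ|/2 = 124.5.

124.5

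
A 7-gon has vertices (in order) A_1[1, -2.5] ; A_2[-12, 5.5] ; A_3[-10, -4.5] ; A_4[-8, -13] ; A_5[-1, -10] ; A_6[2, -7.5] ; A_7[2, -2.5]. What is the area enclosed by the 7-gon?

140.25

Apply Gauss's area formula: 2A = Σ (x_i·y_{i+1} − x_{i+1}·y_i), indices taken mod 7.
Σ = (-24.5) + (109) + (94) + (67) + (27.5) + (10) + (-2.5) = 280.5
Area = |Σ|/2 = 140.25.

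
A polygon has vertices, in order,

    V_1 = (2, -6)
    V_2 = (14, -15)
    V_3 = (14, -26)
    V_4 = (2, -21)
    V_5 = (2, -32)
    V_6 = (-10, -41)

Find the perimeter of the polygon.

|V_1V_2| = √((12)² + (-9)²) = √225 = 15
|V_2V_3| = √((0)² + (-11)²) = √121 = 11
|V_3V_4| = √((-12)² + (5)²) = √169 = 13
|V_4V_5| = √((0)² + (-11)²) = √121 = 11
|V_5V_6| = √((-12)² + (-9)²) = √225 = 15
|V_6V_1| = √((12)² + (35)²) = √1369 = 37
Perimeter = 15 + 11 + 13 + 11 + 15 + 37 = 102.

102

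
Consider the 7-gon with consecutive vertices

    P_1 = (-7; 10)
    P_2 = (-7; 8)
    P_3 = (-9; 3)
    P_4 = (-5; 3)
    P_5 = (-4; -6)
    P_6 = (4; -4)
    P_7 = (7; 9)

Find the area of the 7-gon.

Σ = (14) + (51) + (-12) + (42) + (40) + (64) + (133) = 332
Area = |Σ|/2 = 166.

166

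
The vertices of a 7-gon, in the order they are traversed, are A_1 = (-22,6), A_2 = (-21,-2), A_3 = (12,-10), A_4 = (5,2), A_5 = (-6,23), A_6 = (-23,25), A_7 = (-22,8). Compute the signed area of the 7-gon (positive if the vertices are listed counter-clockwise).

697

Apply the shoelace formula: 2A = Σ (x_i·y_{i+1} − x_{i+1}·y_i), indices taken mod 7.
Σ = (170) + (234) + (74) + (127) + (379) + (366) + (44) = 1394
Signed area = Σ/2 = 697 (positive ⇒ counter-clockwise traversal).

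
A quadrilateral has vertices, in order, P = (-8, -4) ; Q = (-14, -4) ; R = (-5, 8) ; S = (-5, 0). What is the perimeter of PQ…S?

|PQ| = √((-6)² + (0)²) = √36 = 6
|QR| = √((9)² + (12)²) = √225 = 15
|RS| = √((0)² + (-8)²) = √64 = 8
|SP| = √((-3)² + (-4)²) = √25 = 5
Perimeter = 6 + 15 + 8 + 5 = 34.

34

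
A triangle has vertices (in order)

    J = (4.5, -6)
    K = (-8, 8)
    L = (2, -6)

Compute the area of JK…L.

17.5

Apply the shoelace formula: 2A = Σ (x_i·y_{i+1} − x_{i+1}·y_i), indices taken mod 3.
Σ = (-12) + (32) + (15) = 35
Area = |Σ|/2 = 17.5.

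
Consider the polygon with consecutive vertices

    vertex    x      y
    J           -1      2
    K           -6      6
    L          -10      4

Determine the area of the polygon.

13

Σ = (6) + (36) + (-16) = 26
Area = |Σ|/2 = 13.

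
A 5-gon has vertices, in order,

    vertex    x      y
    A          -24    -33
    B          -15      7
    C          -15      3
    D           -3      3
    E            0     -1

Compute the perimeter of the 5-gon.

|AB| = √((9)² + (40)²) = √1681 = 41
|BC| = √((0)² + (-4)²) = √16 = 4
|CD| = √((12)² + (0)²) = √144 = 12
|DE| = √((3)² + (-4)²) = √25 = 5
|EA| = √((-24)² + (-32)²) = √1600 = 40
Perimeter = 41 + 4 + 12 + 5 + 40 = 102.

102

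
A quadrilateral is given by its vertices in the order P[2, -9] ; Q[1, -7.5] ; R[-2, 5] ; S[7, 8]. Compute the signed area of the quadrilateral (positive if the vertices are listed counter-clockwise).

-73

Σ = (-6) + (-10) + (-51) + (-79) = -146
Signed area = Σ/2 = -73 (negative ⇒ clockwise traversal).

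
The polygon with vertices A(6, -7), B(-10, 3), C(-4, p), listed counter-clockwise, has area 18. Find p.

-3

The doubled signed area Σ (x_i y_{i+1} − x_{i+1} y_i) is linear in p.
With p=0 it equals -12; the coefficient of p is -16 (from the two edges through C).
So -16·p + -12 = 2·18 = 36 ⇒ p = -3.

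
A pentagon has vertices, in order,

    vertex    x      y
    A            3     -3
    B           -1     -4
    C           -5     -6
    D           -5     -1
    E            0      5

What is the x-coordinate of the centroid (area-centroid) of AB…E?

Apply Gauss's area formula. First the cross-terms c_i = x_i·y_{i+1} − x_{i+1}·y_i:
  -15, -14, -25, -25, -15  ⇒  2A = -94, A = -47.
Then Σ (x_i + x_{i+1})·c_i = 384, so x̄ = 384 / (6·(-47)) = -64/47.

-64/47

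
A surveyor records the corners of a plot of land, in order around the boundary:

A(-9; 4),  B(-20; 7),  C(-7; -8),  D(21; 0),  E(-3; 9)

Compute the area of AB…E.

326

Apply the surveyor's formula: 2A = Σ (x_i·y_{i+1} − x_{i+1}·y_i), indices taken mod 5.
Cross-terms: 17, 209, 168, 189, 69  ⇒  Σ = 652
Area = |Σ|/2 = 326.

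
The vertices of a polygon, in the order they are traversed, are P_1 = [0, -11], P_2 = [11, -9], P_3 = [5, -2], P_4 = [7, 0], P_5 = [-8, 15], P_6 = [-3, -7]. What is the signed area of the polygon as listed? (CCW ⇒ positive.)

Σ = (121) + (23) + (14) + (105) + (101) + (33) = 397
Signed area = Σ/2 = 198.5 (positive ⇒ counter-clockwise traversal).

198.5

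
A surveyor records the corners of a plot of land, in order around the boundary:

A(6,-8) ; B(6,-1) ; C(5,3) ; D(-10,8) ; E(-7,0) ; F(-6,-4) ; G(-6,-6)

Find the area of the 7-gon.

Apply the shoelace formula: 2A = Σ (x_i·y_{i+1} − x_{i+1}·y_i), indices taken mod 7.
Σ = (42) + (23) + (70) + (56) + (28) + (12) + (84) = 315
Area = |Σ|/2 = 157.5.

157.5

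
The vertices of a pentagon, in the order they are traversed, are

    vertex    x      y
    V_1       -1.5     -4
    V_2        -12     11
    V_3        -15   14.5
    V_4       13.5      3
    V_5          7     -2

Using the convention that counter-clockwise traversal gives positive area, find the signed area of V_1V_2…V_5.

Apply Gauss's area formula: 2A = Σ (x_i·y_{i+1} − x_{i+1}·y_i), indices taken mod 5.
Σ = (-64.5) + (-9) + (-240.75) + (-48) + (-31) = -393.25
Signed area = Σ/2 = -196.625 (negative ⇒ clockwise traversal).

-196.625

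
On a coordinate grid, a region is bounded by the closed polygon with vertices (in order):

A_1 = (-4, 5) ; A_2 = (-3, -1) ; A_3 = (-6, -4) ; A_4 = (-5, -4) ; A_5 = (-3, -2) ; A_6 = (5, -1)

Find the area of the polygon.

30.5

Apply the shoelace formula: 2A = Σ (x_i·y_{i+1} − x_{i+1}·y_i), indices taken mod 6.
Σ = (19) + (6) + (4) + (-2) + (13) + (21) = 61
Area = |Σ|/2 = 30.5.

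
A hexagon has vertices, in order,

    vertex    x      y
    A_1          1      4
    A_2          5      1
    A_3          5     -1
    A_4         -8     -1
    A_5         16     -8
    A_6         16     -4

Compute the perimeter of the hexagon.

|A_1A_2| = √((4)² + (-3)²) = √25 = 5
|A_2A_3| = √((0)² + (-2)²) = √4 = 2
|A_3A_4| = √((-13)² + (0)²) = √169 = 13
|A_4A_5| = √((24)² + (-7)²) = √625 = 25
|A_5A_6| = √((0)² + (4)²) = √16 = 4
|A_6A_1| = √((-15)² + (8)²) = √289 = 17
Perimeter = 5 + 2 + 13 + 25 + 4 + 17 = 66.

66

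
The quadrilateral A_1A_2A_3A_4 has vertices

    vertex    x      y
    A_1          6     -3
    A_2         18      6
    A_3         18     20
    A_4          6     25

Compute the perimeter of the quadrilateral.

70

|A_1A_2| = √((12)² + (9)²) = √225 = 15
|A_2A_3| = √((0)² + (14)²) = √196 = 14
|A_3A_4| = √((-12)² + (5)²) = √169 = 13
|A_4A_1| = √((0)² + (-28)²) = √784 = 28
Perimeter = 15 + 14 + 13 + 28 = 70.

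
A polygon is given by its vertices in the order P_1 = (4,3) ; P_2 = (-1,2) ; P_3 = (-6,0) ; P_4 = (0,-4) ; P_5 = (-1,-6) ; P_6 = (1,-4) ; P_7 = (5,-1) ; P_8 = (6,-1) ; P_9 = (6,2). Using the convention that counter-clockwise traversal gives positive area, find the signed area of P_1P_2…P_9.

Apply the surveyor's formula: 2A = Σ (x_i·y_{i+1} − x_{i+1}·y_i), indices taken mod 9.
Σ = (11) + (12) + (24) + (-4) + (10) + (19) + (1) + (18) + (10) = 101
Signed area = Σ/2 = 50.5 (positive ⇒ counter-clockwise traversal).

50.5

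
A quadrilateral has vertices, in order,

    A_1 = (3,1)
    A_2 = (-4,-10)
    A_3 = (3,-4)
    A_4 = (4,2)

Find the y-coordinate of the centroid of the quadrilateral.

Apply the surveyor's formula. First the cross-terms c_i = x_i·y_{i+1} − x_{i+1}·y_i:
  -26, 46, 22, -2  ⇒  2A = 40, A = 20.
Then Σ (y_i + y_{i+1})·c_i = -460, so ȳ = -460 / (6·20) = -23/6.

-23/6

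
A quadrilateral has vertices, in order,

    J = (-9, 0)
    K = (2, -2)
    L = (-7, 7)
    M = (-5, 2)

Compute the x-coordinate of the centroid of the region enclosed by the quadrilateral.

Apply the surveyor's formula. First the cross-terms c_i = x_i·y_{i+1} − x_{i+1}·y_i:
  18, 0, 21, 18  ⇒  2A = 57, A = 28.5.
Then Σ (x_i + x_{i+1})·c_i = -630, so x̄ = -630 / (6·28.5) = -70/19.

-70/19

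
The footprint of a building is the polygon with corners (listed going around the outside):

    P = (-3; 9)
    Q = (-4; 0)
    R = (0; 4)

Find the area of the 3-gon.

Apply the shoelace (surveyor's) formula: 2A = Σ (x_i·y_{i+1} − x_{i+1}·y_i), indices taken mod 3.
Cross-terms: 36, -16, 12  ⇒  Σ = 32
Area = |Σ|/2 = 16.

16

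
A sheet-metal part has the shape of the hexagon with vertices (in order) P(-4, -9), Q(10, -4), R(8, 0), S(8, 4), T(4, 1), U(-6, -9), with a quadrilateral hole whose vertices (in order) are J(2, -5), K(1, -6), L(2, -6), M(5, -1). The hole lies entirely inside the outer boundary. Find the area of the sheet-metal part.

Outer boundary:
Apply the shoelace formula: 2A = Σ (x_i·y_{i+1} − x_{i+1}·y_i), indices taken mod 6.
Σ = (106) + (32) + (32) + (-8) + (-30) + (18) = 150
Area = |Σ|/2 = 75.
Hole:
J→K: (2)(-6) − (1)(-5) = -7
K→L: (1)(-6) − (2)(-6) = 6
L→M: (2)(-1) − (5)(-6) = 28
M→J: (5)(-5) − (2)(-1) = -23
Σ = 4
Area = |Σ|/2 = 2.
Net area = 75 − 2 = 73.

73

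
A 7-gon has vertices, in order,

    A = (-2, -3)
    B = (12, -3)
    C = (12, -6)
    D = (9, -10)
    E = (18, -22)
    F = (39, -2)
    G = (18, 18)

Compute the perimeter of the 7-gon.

124

|AB| = √((14)² + (0)²) = √196 = 14
|BC| = √((0)² + (-3)²) = √9 = 3
|CD| = √((-3)² + (-4)²) = √25 = 5
|DE| = √((9)² + (-12)²) = √225 = 15
|EF| = √((21)² + (20)²) = √841 = 29
|FG| = √((-21)² + (20)²) = √841 = 29
|GA| = √((-20)² + (-21)²) = √841 = 29
Perimeter = 14 + 3 + 5 + 15 + 29 + 29 + 29 = 124.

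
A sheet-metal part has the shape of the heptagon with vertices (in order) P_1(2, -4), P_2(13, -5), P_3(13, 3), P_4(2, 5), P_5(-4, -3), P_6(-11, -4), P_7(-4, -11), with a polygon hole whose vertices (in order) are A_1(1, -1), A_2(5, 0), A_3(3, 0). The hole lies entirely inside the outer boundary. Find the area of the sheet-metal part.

Outer boundary:
Apply the shoelace (surveyor's) formula: 2A = Σ (x_i·y_{i+1} − x_{i+1}·y_i), indices taken mod 7.
P_1→P_2: (2)(-5) − (13)(-4) = 42
P_2→P_3: (13)(3) − (13)(-5) = 104
P_3→P_4: (13)(5) − (2)(3) = 59
P_4→P_5: (2)(-3) − (-4)(5) = 14
P_5→P_6: (-4)(-4) − (-11)(-3) = -17
P_6→P_7: (-11)(-11) − (-4)(-4) = 105
P_7→P_1: (-4)(-4) − (2)(-11) = 38
Σ = 345
Area = |Σ|/2 = 172.5.
Hole:
A_1→A_2: (1)(0) − (5)(-1) = 5
A_2→A_3: (5)(0) − (3)(0) = 0
A_3→A_1: (3)(-1) − (1)(0) = -3
Σ = 2
Area = |Σ|/2 = 1.
Net area = 172.5 − 1 = 171.5.

171.5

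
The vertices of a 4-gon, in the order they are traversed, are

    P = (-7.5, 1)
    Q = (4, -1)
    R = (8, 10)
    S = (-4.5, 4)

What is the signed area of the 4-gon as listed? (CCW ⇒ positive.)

Apply the shoelace formula: 2A = Σ (x_i·y_{i+1} − x_{i+1}·y_i), indices taken mod 4.
Σ = (3.5) + (48) + (77) + (25.5) = 154
Signed area = Σ/2 = 77 (positive ⇒ counter-clockwise traversal).

77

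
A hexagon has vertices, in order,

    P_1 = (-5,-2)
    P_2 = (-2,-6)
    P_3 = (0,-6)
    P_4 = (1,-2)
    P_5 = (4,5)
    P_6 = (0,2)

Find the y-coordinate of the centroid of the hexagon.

-61/45

Apply Gauss's area formula. First the cross-terms c_i = x_i·y_{i+1} − x_{i+1}·y_i:
  26, 12, 6, 13, 8, 10  ⇒  2A = 75, A = 37.5.
Then Σ (y_i + y_{i+1})·c_i = -305, so ȳ = -305 / (6·37.5) = -61/45.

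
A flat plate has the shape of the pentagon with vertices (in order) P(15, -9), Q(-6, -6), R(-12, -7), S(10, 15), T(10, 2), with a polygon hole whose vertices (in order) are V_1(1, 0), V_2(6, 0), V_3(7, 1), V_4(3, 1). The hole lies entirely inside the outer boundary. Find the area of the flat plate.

Outer boundary:
Σ = (-144) + (-30) + (-110) + (-130) + (-120) = -534
Area = |Σ|/2 = 267.
Hole:
Cross-terms: 0, 6, 4, -1  ⇒  Σ = 9
Area = |Σ|/2 = 4.5.
Net area = 267 − 4.5 = 262.5.

262.5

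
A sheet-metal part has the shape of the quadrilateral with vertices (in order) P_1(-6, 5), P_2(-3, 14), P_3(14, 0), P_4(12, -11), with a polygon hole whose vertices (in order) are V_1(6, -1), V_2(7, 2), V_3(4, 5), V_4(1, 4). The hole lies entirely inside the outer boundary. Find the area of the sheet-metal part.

Outer boundary:
Apply Gauss's area formula: 2A = Σ (x_i·y_{i+1} − x_{i+1}·y_i), indices taken mod 4.
Σ = (-69) + (-196) + (-154) + (-6) = -425
Area = |Σ|/2 = 212.5.
Hole:
V_1→V_2: (6)(2) − (7)(-1) = 19
V_2→V_3: (7)(5) − (4)(2) = 27
V_3→V_4: (4)(4) − (1)(5) = 11
V_4→V_1: (1)(-1) − (6)(4) = -25
Σ = 32
Area = |Σ|/2 = 16.
Net area = 212.5 − 16 = 196.5.

196.5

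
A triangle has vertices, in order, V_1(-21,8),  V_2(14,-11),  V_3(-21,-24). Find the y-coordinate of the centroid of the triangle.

-9

Apply Gauss's area formula. First the cross-terms c_i = x_i·y_{i+1} − x_{i+1}·y_i:
  119, -567, -672  ⇒  2A = -1120, A = -560.
Then Σ (y_i + y_{i+1})·c_i = 30240, so ȳ = 30240 / (6·(-560)) = -9.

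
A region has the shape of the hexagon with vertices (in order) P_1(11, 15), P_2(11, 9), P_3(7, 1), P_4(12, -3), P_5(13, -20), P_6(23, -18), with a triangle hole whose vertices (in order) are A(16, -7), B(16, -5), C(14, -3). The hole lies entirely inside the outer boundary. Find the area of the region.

Outer boundary:
Apply Gauss's area formula: 2A = Σ (x_i·y_{i+1} − x_{i+1}·y_i), indices taken mod 6.
Σ = (-66) + (-52) + (-33) + (-201) + (226) + (543) = 417
Area = |Σ|/2 = 208.5.
Hole:
A→B: (16)(-5) − (16)(-7) = 32
B→C: (16)(-3) − (14)(-5) = 22
C→A: (14)(-7) − (16)(-3) = -50
Σ = 4
Area = |Σ|/2 = 2.
Net area = 208.5 − 2 = 206.5.

206.5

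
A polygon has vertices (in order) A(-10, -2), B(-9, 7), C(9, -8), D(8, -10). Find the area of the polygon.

110.5

Apply Gauss's area formula: 2A = Σ (x_i·y_{i+1} − x_{i+1}·y_i), indices taken mod 4.
A→B: (-10)(7) − (-9)(-2) = -88
B→C: (-9)(-8) − (9)(7) = 9
C→D: (9)(-10) − (8)(-8) = -26
D→A: (8)(-2) − (-10)(-10) = -116
Σ = -221
Area = |Σ|/2 = 110.5.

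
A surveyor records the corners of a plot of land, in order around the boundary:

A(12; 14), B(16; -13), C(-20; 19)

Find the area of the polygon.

422

A→B: (12)(-13) − (16)(14) = -380
B→C: (16)(19) − (-20)(-13) = 44
C→A: (-20)(14) − (12)(19) = -508
Σ = -844
Area = |Σ|/2 = 422.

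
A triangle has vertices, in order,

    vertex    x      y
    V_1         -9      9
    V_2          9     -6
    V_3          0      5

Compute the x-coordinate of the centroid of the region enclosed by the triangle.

Apply the surveyor's formula. First the cross-terms c_i = x_i·y_{i+1} − x_{i+1}·y_i:
  -27, 45, 45  ⇒  2A = 63, A = 31.5.
Then Σ (x_i + x_{i+1})·c_i = 0, so x̄ = 0 / (6·31.5) = 0.

0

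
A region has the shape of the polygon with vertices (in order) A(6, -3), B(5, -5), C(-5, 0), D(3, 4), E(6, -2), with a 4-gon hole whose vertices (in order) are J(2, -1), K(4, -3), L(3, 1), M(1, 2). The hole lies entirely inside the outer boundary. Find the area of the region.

Outer boundary:
Apply the surveyor's formula: 2A = Σ (x_i·y_{i+1} − x_{i+1}·y_i), indices taken mod 5.
Cross-terms: -15, -25, -20, -30, -6  ⇒  Σ = -96
Area = |Σ|/2 = 48.
Hole:
Σ = (-2) + (13) + (5) + (-5) = 11
Area = |Σ|/2 = 5.5.
Net area = 48 − 5.5 = 42.5.

42.5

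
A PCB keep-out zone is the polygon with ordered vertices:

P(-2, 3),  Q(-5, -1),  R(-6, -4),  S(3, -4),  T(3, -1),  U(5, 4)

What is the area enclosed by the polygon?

Σ = (17) + (14) + (36) + (9) + (17) + (23) = 116
Area = |Σ|/2 = 58.

58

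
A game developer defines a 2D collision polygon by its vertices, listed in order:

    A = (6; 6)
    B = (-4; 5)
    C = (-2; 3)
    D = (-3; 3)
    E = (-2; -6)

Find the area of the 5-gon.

51.5

Apply Gauss's area formula: 2A = Σ (x_i·y_{i+1} − x_{i+1}·y_i), indices taken mod 5.
A→B: (6)(5) − (-4)(6) = 54
B→C: (-4)(3) − (-2)(5) = -2
C→D: (-2)(3) − (-3)(3) = 3
D→E: (-3)(-6) − (-2)(3) = 24
E→A: (-2)(6) − (6)(-6) = 24
Σ = 103
Area = |Σ|/2 = 51.5.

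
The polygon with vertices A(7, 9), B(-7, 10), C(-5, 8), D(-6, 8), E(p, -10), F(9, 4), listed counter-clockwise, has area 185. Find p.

-8

Write out the shoelace sum; only the two edges meeting at E involve p:
2·Area = [((-6)·(-10) − p·8) + (p·4 − 9·(-10))] + 188
       = -4·p + 338 = 370
⇒ p = -8.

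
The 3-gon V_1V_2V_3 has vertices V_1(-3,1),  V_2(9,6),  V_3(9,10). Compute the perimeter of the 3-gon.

|V_1V_2| = √((12)² + (5)²) = √169 = 13
|V_2V_3| = √((0)² + (4)²) = √16 = 4
|V_3V_1| = √((-12)² + (-9)²) = √225 = 15
Perimeter = 13 + 4 + 15 = 32.

32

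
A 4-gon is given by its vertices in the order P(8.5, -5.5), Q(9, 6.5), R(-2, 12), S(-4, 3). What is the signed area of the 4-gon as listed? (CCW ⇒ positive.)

Cross-terms: 104.75, 121, 42, -3.5  ⇒  Σ = 264.25
Signed area = Σ/2 = 132.125 (positive ⇒ counter-clockwise traversal).

132.125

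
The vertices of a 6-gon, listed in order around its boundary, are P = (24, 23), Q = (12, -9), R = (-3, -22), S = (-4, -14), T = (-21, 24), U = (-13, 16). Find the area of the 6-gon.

963

Apply the shoelace formula: 2A = Σ (x_i·y_{i+1} − x_{i+1}·y_i), indices taken mod 6.
P→Q: (24)(-9) − (12)(23) = -492
Q→R: (12)(-22) − (-3)(-9) = -291
R→S: (-3)(-14) − (-4)(-22) = -46
S→T: (-4)(24) − (-21)(-14) = -390
T→U: (-21)(16) − (-13)(24) = -24
U→P: (-13)(23) − (24)(16) = -683
Σ = -1926
Area = |Σ|/2 = 963.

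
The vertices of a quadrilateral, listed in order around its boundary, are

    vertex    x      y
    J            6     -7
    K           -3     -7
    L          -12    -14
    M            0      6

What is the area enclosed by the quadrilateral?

106.5

Cross-terms: -63, -42, -72, -36  ⇒  Σ = -213
Area = |Σ|/2 = 106.5.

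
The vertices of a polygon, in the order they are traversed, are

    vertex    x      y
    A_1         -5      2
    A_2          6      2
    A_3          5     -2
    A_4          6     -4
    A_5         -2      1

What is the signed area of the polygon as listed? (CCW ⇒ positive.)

Apply the surveyor's formula: 2A = Σ (x_i·y_{i+1} − x_{i+1}·y_i), indices taken mod 5.
Σ = (-22) + (-22) + (-8) + (-2) + (1) = -53
Signed area = Σ/2 = -26.5 (negative ⇒ clockwise traversal).

-26.5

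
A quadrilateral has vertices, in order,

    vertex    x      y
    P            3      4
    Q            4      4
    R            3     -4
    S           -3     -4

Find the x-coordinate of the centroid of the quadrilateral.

Apply the shoelace (surveyor's) formula. First the cross-terms c_i = x_i·y_{i+1} − x_{i+1}·y_i:
  -4, -28, -24, 0  ⇒  2A = -56, A = -28.
Then Σ (x_i + x_{i+1})·c_i = -224, so x̄ = -224 / (6·(-28)) = 4/3.

4/3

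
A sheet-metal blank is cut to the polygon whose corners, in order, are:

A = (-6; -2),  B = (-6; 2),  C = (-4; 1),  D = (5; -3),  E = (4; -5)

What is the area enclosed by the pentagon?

Apply the shoelace (surveyor's) formula: 2A = Σ (x_i·y_{i+1} − x_{i+1}·y_i), indices taken mod 5.
Σ = (-24) + (2) + (7) + (-13) + (-38) = -66
Area = |Σ|/2 = 33.

33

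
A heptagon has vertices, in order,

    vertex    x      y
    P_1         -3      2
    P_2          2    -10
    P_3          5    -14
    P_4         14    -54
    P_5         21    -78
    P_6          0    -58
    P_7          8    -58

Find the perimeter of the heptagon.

182

|P_1P_2| = √((5)² + (-12)²) = √169 = 13
|P_2P_3| = √((3)² + (-4)²) = √25 = 5
|P_3P_4| = √((9)² + (-40)²) = √1681 = 41
|P_4P_5| = √((7)² + (-24)²) = √625 = 25
|P_5P_6| = √((-21)² + (20)²) = √841 = 29
|P_6P_7| = √((8)² + (0)²) = √64 = 8
|P_7P_1| = √((-11)² + (60)²) = √3721 = 61
Perimeter = 13 + 5 + 41 + 25 + 29 + 8 + 61 = 182.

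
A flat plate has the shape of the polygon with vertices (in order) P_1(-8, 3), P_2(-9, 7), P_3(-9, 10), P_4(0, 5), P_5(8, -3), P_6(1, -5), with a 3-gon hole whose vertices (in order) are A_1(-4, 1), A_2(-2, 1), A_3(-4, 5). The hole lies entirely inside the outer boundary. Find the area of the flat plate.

Outer boundary:
Apply the shoelace formula: 2A = Σ (x_i·y_{i+1} − x_{i+1}·y_i), indices taken mod 6.
Cross-terms: -29, -27, -45, -40, -37, -37  ⇒  Σ = -215
Area = |Σ|/2 = 107.5.
Hole:
Σ = (-2) + (-6) + (16) = 8
Area = |Σ|/2 = 4.
Net area = 107.5 − 4 = 103.5.

103.5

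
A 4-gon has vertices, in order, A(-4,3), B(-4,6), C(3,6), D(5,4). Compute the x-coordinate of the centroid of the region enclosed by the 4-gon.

-25/123

Apply the shoelace (surveyor's) formula. First the cross-terms c_i = x_i·y_{i+1} − x_{i+1}·y_i:
  -12, -42, -18, 31  ⇒  2A = -41, A = -20.5.
Then Σ (x_i + x_{i+1})·c_i = 25, so x̄ = 25 / (6·(-20.5)) = -25/123.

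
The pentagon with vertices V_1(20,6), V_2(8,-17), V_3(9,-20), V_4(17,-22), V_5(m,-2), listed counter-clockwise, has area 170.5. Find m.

The doubled signed area Σ (x_i y_{i+1} − x_{i+1} y_i) is linear in m.
With m=0 it equals -247; the coefficient of m is 28 (from the two edges through V_5).
So 28·m + -247 = 2·170.5 = 341 ⇒ m = 21.

21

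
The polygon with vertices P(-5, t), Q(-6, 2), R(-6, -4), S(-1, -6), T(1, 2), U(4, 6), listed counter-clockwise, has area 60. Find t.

3

The doubled signed area Σ (x_i y_{i+1} − x_{i+1} y_i) is linear in t.
With t=0 it equals 90; the coefficient of t is 10 (from the two edges through P).
So 10·t + 90 = 2·60 = 120 ⇒ t = 3.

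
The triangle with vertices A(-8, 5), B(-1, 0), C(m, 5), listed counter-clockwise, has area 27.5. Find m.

Write out the shoelace sum; only the two edges meeting at C involve m:
2·Area = [((-1)·5 − m·0) + (m·5 − (-8)·5)] + 5
       = 5·m + 40 = 55
⇒ m = 3.

3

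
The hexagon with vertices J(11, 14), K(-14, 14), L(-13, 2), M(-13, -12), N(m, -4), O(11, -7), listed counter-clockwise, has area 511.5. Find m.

The doubled signed area Σ (x_i y_{i+1} − x_{i+1} y_i) is linear in m.
With m=0 it equals 1013; the coefficient of m is 5 (from the two edges through N).
So 5·m + 1013 = 2·511.5 = 1023 ⇒ m = 2.

2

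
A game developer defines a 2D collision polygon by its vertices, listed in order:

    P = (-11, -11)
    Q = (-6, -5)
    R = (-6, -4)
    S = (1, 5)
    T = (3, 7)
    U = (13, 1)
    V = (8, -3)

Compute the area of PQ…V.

153.5

Cross-terms: -11, -6, -26, -8, -88, -47, -121  ⇒  Σ = -307
Area = |Σ|/2 = 153.5.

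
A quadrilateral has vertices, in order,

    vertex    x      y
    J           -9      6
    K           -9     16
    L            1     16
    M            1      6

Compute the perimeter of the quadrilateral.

40

|JK| = √((0)² + (10)²) = √100 = 10
|KL| = √((10)² + (0)²) = √100 = 10
|LM| = √((0)² + (-10)²) = √100 = 10
|MJ| = √((-10)² + (0)²) = √100 = 10
Perimeter = 10 + 10 + 10 + 10 = 40.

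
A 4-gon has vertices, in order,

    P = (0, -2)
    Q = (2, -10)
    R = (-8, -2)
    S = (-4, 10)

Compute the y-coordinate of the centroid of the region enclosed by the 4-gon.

Apply the shoelace formula. First the cross-terms c_i = x_i·y_{i+1} − x_{i+1}·y_i:
  4, -84, -88, 8  ⇒  2A = -160, A = -80.
Then Σ (y_i + y_{i+1})·c_i = 320, so ȳ = 320 / (6·(-80)) = -2/3.

-2/3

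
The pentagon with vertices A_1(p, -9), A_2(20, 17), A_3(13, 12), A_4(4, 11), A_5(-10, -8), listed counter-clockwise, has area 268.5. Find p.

Write out the shoelace sum; only the two edges meeting at A_1 involve p:
2·Area = [((-10)·(-9) − p·(-8)) + (p·17 − 20·(-9))] + 192
       = 25·p + 462 = 537
⇒ p = 3.

3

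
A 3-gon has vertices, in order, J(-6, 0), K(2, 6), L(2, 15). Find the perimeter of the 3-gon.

|JK| = √((8)² + (6)²) = √100 = 10
|KL| = √((0)² + (9)²) = √81 = 9
|LJ| = √((-8)² + (-15)²) = √289 = 17
Perimeter = 10 + 9 + 17 = 36.

36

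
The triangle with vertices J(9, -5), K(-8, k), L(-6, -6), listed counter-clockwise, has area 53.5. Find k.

1

Write out the shoelace sum; only the two edges meeting at K involve k:
2·Area = [(9·k − (-8)·(-5)) + ((-8)·(-6) − (-6)·k)] + 84
       = 15·k + 92 = 107
⇒ k = 1.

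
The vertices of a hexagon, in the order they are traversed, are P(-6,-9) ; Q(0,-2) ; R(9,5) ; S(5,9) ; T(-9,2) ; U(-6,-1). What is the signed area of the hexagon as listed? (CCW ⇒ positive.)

123

Apply Gauss's area formula: 2A = Σ (x_i·y_{i+1} − x_{i+1}·y_i), indices taken mod 6.
Σ = (12) + (18) + (56) + (91) + (21) + (48) = 246
Signed area = Σ/2 = 123 (positive ⇒ counter-clockwise traversal).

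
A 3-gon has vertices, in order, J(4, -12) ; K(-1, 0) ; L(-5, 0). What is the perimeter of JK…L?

|JK| = √((-5)² + (12)²) = √169 = 13
|KL| = √((-4)² + (0)²) = √16 = 4
|LJ| = √((9)² + (-12)²) = √225 = 15
Perimeter = 13 + 4 + 15 = 32.

32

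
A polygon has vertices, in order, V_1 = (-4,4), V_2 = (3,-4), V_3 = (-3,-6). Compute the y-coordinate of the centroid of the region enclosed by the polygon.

-2

Apply the surveyor's formula. First the cross-terms c_i = x_i·y_{i+1} − x_{i+1}·y_i:
  4, -30, -36  ⇒  2A = -62, A = -31.
Then Σ (y_i + y_{i+1})·c_i = 372, so ȳ = 372 / (6·(-31)) = -2.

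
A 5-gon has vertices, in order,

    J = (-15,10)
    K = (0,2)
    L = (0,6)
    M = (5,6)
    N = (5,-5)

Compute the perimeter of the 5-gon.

62

|JK| = √((15)² + (-8)²) = √289 = 17
|KL| = √((0)² + (4)²) = √16 = 4
|LM| = √((5)² + (0)²) = √25 = 5
|MN| = √((0)² + (-11)²) = √121 = 11
|NJ| = √((-20)² + (15)²) = √625 = 25
Perimeter = 17 + 4 + 5 + 11 + 25 = 62.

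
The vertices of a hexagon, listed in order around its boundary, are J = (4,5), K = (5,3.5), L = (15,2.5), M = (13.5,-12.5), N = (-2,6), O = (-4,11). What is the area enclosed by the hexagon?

139.125

Apply Gauss's area formula: 2A = Σ (x_i·y_{i+1} − x_{i+1}·y_i), indices taken mod 6.
J→K: (4)(3.5) − (5)(5) = -11
K→L: (5)(2.5) − (15)(3.5) = -40
L→M: (15)(-12.5) − (13.5)(2.5) = -221.25
M→N: (13.5)(6) − (-2)(-12.5) = 56
N→O: (-2)(11) − (-4)(6) = 2
O→J: (-4)(5) − (4)(11) = -64
Σ = -278.25
Area = |Σ|/2 = 139.125.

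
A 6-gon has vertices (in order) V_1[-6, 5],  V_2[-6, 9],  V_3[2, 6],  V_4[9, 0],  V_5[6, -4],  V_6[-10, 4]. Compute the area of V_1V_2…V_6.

Apply Gauss's area formula: 2A = Σ (x_i·y_{i+1} − x_{i+1}·y_i), indices taken mod 6.
Cross-terms: -24, -54, -54, -36, -16, -26  ⇒  Σ = -210
Area = |Σ|/2 = 105.

105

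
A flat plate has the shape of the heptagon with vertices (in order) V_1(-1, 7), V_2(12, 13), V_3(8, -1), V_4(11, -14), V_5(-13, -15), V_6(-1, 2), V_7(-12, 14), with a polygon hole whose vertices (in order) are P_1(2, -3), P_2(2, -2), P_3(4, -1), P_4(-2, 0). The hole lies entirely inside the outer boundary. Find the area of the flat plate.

Outer boundary:
Apply the surveyor's formula: 2A = Σ (x_i·y_{i+1} − x_{i+1}·y_i), indices taken mod 7.
V_1→V_2: (-1)(13) − (12)(7) = -97
V_2→V_3: (12)(-1) − (8)(13) = -116
V_3→V_4: (8)(-14) − (11)(-1) = -101
V_4→V_5: (11)(-15) − (-13)(-14) = -347
V_5→V_6: (-13)(2) − (-1)(-15) = -41
V_6→V_7: (-1)(14) − (-12)(2) = 10
V_7→V_1: (-12)(7) − (-1)(14) = -70
Σ = -762
Area = |Σ|/2 = 381.
Hole:
Apply the shoelace (surveyor's) formula: 2A = Σ (x_i·y_{i+1} − x_{i+1}·y_i), indices taken mod 4.
Cross-terms: 2, 6, -2, 6  ⇒  Σ = 12
Area = |Σ|/2 = 6.
Net area = 381 − 6 = 375.

375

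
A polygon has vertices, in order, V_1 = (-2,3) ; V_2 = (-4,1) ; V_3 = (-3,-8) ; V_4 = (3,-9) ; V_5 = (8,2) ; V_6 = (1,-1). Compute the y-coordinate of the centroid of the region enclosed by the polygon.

Apply the shoelace formula. First the cross-terms c_i = x_i·y_{i+1} − x_{i+1}·y_i:
  10, 35, 51, 78, -10, 1  ⇒  2A = 165, A = 82.5.
Then Σ (y_i + y_{i+1})·c_i = -1626, so ȳ = -1626 / (6·82.5) = -542/165.

-542/165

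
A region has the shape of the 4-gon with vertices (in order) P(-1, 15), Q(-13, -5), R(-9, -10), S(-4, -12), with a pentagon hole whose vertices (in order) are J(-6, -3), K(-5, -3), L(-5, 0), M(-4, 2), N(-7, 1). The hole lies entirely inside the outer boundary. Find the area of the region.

133

Outer boundary:
Apply Gauss's area formula: 2A = Σ (x_i·y_{i+1} − x_{i+1}·y_i), indices taken mod 4.
Cross-terms: 200, 85, 68, -72  ⇒  Σ = 281
Area = |Σ|/2 = 140.5.
Hole:
Apply the surveyor's formula: 2A = Σ (x_i·y_{i+1} − x_{i+1}·y_i), indices taken mod 5.
Cross-terms: 3, -15, -10, 10, 27  ⇒  Σ = 15
Area = |Σ|/2 = 7.5.
Net area = 140.5 − 7.5 = 133.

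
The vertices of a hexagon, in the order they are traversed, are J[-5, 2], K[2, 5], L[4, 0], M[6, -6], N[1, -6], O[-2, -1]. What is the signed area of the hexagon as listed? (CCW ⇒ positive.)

-62.5

Apply the shoelace (surveyor's) formula: 2A = Σ (x_i·y_{i+1} − x_{i+1}·y_i), indices taken mod 6.
Cross-terms: -29, -20, -24, -30, -13, -9  ⇒  Σ = -125
Signed area = Σ/2 = -62.5 (negative ⇒ clockwise traversal).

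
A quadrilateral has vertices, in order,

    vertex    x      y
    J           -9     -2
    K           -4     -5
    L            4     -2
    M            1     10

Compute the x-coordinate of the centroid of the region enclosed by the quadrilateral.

-5/3

Apply the surveyor's formula. First the cross-terms c_i = x_i·y_{i+1} − x_{i+1}·y_i:
  37, 28, 42, 88  ⇒  2A = 195, A = 97.5.
Then Σ (x_i + x_{i+1})·c_i = -975, so x̄ = -975 / (6·97.5) = -5/3.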